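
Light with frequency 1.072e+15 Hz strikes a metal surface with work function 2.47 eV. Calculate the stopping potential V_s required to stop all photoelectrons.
1.9634 V

The stopping potential V_s satisfies: eV_s = KE_max

First, find KE_max using Einstein's equation:
E_photon = hf = (6.626×10⁻³⁴ J·s)(1.072e+15 Hz) = 4.4334 eV
KE_max = E_photon - φ = 4.4334 - 2.47 = 1.9634 eV

Since eV_s = KE_max:
V_s = KE_max/e = 1.9634 V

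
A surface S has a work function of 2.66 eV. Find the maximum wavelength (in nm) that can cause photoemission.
466.11 nm

The threshold wavelength is when the photon energy equals the work function:
hc/λ₀ = φ

Solving for λ₀:
λ₀ = hc/φ = (6.626×10⁻³⁴ J·s)(3×10⁸ m/s) / (2.66 eV × 1.602×10⁻¹⁹ J/eV)
λ₀ = 466.11 nm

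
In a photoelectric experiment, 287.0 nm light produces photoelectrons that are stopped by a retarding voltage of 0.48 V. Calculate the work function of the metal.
3.84 eV

The stopping potential gives the maximum kinetic energy: KE_max = eV_s = 0.48 eV

From Einstein's photoelectric equation: KE_max = hc/λ - φ
Rearranging: φ = hc/λ - KE_max

Calculate photon energy:
E_photon = hc/λ = (6.626×10⁻³⁴ J·s)(3×10⁸ m/s) / (287.0×10⁻⁹ m) = 4.3200 eV

Therefore:
φ = 4.3200 - 0.48 = 3.84 eV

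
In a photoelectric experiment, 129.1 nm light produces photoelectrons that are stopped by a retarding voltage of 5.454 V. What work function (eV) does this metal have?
4.15 eV

The stopping potential gives the maximum kinetic energy: KE_max = eV_s = 5.454 eV

From Einstein's photoelectric equation: KE_max = hc/λ - φ
Rearranging: φ = hc/λ - KE_max

Calculate photon energy:
E_photon = hc/λ = (6.626×10⁻³⁴ J·s)(3×10⁸ m/s) / (129.1×10⁻⁹ m) = 9.6037 eV

Therefore:
φ = 9.6037 - 5.454 = 4.15 eV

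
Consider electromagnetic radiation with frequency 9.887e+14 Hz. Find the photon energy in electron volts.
4.0889 eV

Using E = hf:

E = hf = (6.626×10⁻³⁴ J·s)(9.887e+14 Hz)
E = 4.0889 eV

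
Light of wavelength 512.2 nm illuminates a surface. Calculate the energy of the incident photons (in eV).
2.4206 eV

Using E = hf = hc/λ:

E = hc/λ = (6.626×10⁻³⁴ J·s)(3×10⁸ m/s) / (512.2×10⁻⁹ m)
E = 2.4206 eV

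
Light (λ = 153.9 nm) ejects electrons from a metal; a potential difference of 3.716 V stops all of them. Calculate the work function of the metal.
4.34 eV

The stopping potential gives the maximum kinetic energy: KE_max = eV_s = 3.716 eV

From Einstein's photoelectric equation: KE_max = hc/λ - φ
Rearranging: φ = hc/λ - KE_max

Calculate photon energy:
E_photon = hc/λ = (6.626×10⁻³⁴ J·s)(3×10⁸ m/s) / (153.9×10⁻⁹ m) = 8.0562 eV

Therefore:
φ = 8.0562 - 3.716 = 4.34 eV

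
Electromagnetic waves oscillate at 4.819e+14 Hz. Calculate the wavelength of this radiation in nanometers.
622.11 nm

Using the wave equation: c = fλ

Solving for wavelength:
λ = c/f = (3×10⁸ m/s) / (4.819e+14 Hz)
λ = 622.11 nm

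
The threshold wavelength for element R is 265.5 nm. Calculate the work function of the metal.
4.67 eV

At the threshold wavelength, photon energy equals work function:
φ = hc/λ₀

Calculating:
φ = (6.626×10⁻³⁴ J·s)(3×10⁸ m/s) / (265.5×10⁻⁹ m)
φ = 4.67 eV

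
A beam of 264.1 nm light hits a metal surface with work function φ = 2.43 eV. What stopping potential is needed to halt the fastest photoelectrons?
2.2646 V

The stopping potential V_s satisfies: eV_s = KE_max

First, find KE_max using Einstein's equation:
E_photon = hc/λ = 4.6946 eV
KE_max = E_photon - φ = 4.6946 - 2.43 = 2.2646 eV

Since eV_s = KE_max:
V_s = KE_max/e = 2.2646 V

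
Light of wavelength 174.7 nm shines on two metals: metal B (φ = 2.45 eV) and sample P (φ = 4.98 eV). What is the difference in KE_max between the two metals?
2.5300 eV

Using KE_max = hc/λ - φ for each metal:

Photon energy: E = hc/λ = 7.0970 eV

For metal B (φ₁ = 2.45 eV):
KE₁ = E - φ₁ = 7.0970 - 2.45 = 4.6470 eV

For sample P (φ₂ = 4.98 eV):
KE₂ = E - φ₂ = 7.0970 - 4.98 = 2.1170 eV

Difference:
ΔKE = KE₁ - KE₂ = 4.6470 - 2.1170 = 2.5300 eV

Note: The difference equals the difference in work functions: 4.98 - 2.45 = 2.53 eV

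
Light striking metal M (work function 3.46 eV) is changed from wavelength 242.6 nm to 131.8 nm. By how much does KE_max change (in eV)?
4.2964 eV

Using Einstein's equation: KE_max = hc/λ - φ

For λ₁ = 242.6 nm:
KE₁ = hc/λ₁ - φ = 5.1106 - 3.46 = 1.6506 eV

For λ₂ = 131.8 nm:
KE₂ = hc/λ₂ - φ = 9.4070 - 3.46 = 5.9470 eV

Change in KE:
ΔKE = KE₂ - KE₁ = 5.9470 - 1.6506 = 4.2964 eV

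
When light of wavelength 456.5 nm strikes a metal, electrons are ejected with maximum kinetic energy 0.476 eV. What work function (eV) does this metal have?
2.24 eV

From Einstein's photoelectric equation: KE_max = hf - φ = hc/λ - φ

Rearranging for φ:
φ = hc/λ - KE_max

Calculate photon energy:
E_photon = hc/λ = 2.7160 eV

Therefore:
φ = 2.7160 - 0.476 = 2.24 eV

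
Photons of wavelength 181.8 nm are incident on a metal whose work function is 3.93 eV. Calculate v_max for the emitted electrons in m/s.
1.0082e+06 m/s

First, find the maximum kinetic energy:
E_photon = hc/λ = 6.8198 eV
KE_max = E_photon - φ = 6.8198 - 3.93 = 2.8898 eV

Convert to Joules: KE_max = 2.8898 × 1.602×10⁻¹⁹ J = 4.6300e-19 J

Then use KE = ½mv² to find velocity:
v = √(2·KE/m) = √(2 × 4.6300e-19 J / 9.109e-31 kg)
v = 1.0082e+06 m/s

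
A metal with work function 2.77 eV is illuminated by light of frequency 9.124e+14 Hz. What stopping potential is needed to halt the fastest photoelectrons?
1.0034 V

The stopping potential V_s satisfies: eV_s = KE_max

First, find KE_max using Einstein's equation:
E_photon = hf = (6.626×10⁻³⁴ J·s)(9.124e+14 Hz) = 3.7734 eV
KE_max = E_photon - φ = 3.7734 - 2.77 = 1.0034 eV

Since eV_s = KE_max:
V_s = KE_max/e = 1.0034 V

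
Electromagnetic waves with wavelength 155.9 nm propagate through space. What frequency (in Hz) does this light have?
1.9230e+15 Hz

Using the wave equation: c = fλ

Solving for frequency:
f = c/λ = (3×10⁸ m/s) / (155.9×10⁻⁹ m)
f = 1.9230e+15 Hz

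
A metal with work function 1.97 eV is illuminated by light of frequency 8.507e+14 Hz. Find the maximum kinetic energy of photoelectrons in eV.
1.5482 eV

Using Einstein's photoelectric equation: KE_max = hf - φ

First, calculate the photon energy:
E_photon = hf = (6.626×10⁻³⁴ J·s)(8.507e+14 Hz)
E_photon = 3.5182 eV

Then, the maximum kinetic energy:
KE_max = E_photon - φ = 3.5182 eV - 1.97 eV = 1.5482 eV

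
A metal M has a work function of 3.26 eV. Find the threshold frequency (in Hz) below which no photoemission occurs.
7.8826e+14 Hz

The threshold frequency is when the photon energy equals the work function:
hf₀ = φ

Solving for f₀:
f₀ = φ/h = (3.26 eV × 1.602×10⁻¹⁹ J/eV) / (6.626×10⁻³⁴ J·s)
f₀ = 7.8826e+14 Hz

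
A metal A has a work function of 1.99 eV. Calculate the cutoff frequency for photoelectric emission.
4.8118e+14 Hz

The threshold frequency is when the photon energy equals the work function:
hf₀ = φ

Solving for f₀:
f₀ = φ/h = (1.99 eV × 1.602×10⁻¹⁹ J/eV) / (6.626×10⁻³⁴ J·s)
f₀ = 4.8118e+14 Hz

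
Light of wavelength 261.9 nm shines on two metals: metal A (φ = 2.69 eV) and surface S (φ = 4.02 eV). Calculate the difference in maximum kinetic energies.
1.3300 eV

Using KE_max = hc/λ - φ for each metal:

Photon energy: E = hc/λ = 4.7340 eV

For metal A (φ₁ = 2.69 eV):
KE₁ = E - φ₁ = 4.7340 - 2.69 = 2.0440 eV

For surface S (φ₂ = 4.02 eV):
KE₂ = E - φ₂ = 4.7340 - 4.02 = 0.7140 eV

Difference:
ΔKE = KE₁ - KE₂ = 2.0440 - 0.7140 = 1.3300 eV

Note: The difference equals the difference in work functions: 4.02 - 2.69 = 1.33 eV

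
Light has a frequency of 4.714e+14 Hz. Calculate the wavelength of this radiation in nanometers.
635.96 nm

Using the wave equation: c = fλ

Solving for wavelength:
λ = c/f = (3×10⁸ m/s) / (4.714e+14 Hz)
λ = 635.96 nm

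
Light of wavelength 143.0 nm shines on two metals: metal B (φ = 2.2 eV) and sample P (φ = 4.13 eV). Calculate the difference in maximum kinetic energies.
1.9300 eV

Using KE_max = hc/λ - φ for each metal:

Photon energy: E = hc/λ = 8.6702 eV

For metal B (φ₁ = 2.2 eV):
KE₁ = E - φ₁ = 8.6702 - 2.2 = 6.4702 eV

For sample P (φ₂ = 4.13 eV):
KE₂ = E - φ₂ = 8.6702 - 4.13 = 4.5402 eV

Difference:
ΔKE = KE₁ - KE₂ = 6.4702 - 4.5402 = 1.9300 eV

Note: The difference equals the difference in work functions: 4.13 - 2.2 = 1.93 eV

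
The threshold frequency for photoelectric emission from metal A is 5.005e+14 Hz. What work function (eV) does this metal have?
2.07 eV

At the threshold frequency, photon energy equals work function:
φ = hf₀

Calculating:
φ = (6.626×10⁻³⁴ J·s)(5.005e+14 Hz)
φ = 2.07 eV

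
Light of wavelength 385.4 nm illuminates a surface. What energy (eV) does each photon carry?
3.2170 eV

Using E = hf = hc/λ:

E = hc/λ = (6.626×10⁻³⁴ J·s)(3×10⁸ m/s) / (385.4×10⁻⁹ m)
E = 3.2170 eV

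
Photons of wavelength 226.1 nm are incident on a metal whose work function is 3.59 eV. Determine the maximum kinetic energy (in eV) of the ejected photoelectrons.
1.8936 eV

Using Einstein's photoelectric equation: KE_max = hf - φ = hc/λ - φ

First, calculate the photon energy:
E_photon = hc/λ = (6.626×10⁻³⁴ J·s)(3×10⁸ m/s) / (226.1×10⁻⁹ m)
E_photon = 5.4836 eV

Then, the maximum kinetic energy:
KE_max = E_photon - φ = 5.4836 eV - 3.59 eV = 1.8936 eV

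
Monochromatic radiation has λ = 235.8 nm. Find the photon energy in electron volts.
5.2580 eV

Using E = hf = hc/λ:

E = hc/λ = (6.626×10⁻³⁴ J·s)(3×10⁸ m/s) / (235.8×10⁻⁹ m)
E = 5.2580 eV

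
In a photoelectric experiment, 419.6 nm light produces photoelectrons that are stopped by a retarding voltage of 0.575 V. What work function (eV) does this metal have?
2.38 eV

The stopping potential gives the maximum kinetic energy: KE_max = eV_s = 0.575 eV

From Einstein's photoelectric equation: KE_max = hc/λ - φ
Rearranging: φ = hc/λ - KE_max

Calculate photon energy:
E_photon = hc/λ = (6.626×10⁻³⁴ J·s)(3×10⁸ m/s) / (419.6×10⁻⁹ m) = 2.9548 eV

Therefore:
φ = 2.9548 - 0.575 = 2.38 eV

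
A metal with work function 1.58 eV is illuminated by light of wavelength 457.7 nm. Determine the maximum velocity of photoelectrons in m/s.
6.3015e+05 m/s

First, find the maximum kinetic energy:
E_photon = hc/λ = 2.7089 eV
KE_max = E_photon - φ = 2.7089 - 1.58 = 1.1289 eV

Convert to Joules: KE_max = 1.1289 × 1.602×10⁻¹⁹ J = 1.8086e-19 J

Then use KE = ½mv² to find velocity:
v = √(2·KE/m) = √(2 × 1.8086e-19 J / 9.109e-31 kg)
v = 6.3015e+05 m/s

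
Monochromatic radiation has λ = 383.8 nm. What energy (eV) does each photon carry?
3.2304 eV

Using E = hf = hc/λ:

E = hc/λ = (6.626×10⁻³⁴ J·s)(3×10⁸ m/s) / (383.8×10⁻⁹ m)
E = 3.2304 eV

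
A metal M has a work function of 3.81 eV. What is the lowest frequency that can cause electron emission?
9.2125e+14 Hz

The threshold frequency is when the photon energy equals the work function:
hf₀ = φ

Solving for f₀:
f₀ = φ/h = (3.81 eV × 1.602×10⁻¹⁹ J/eV) / (6.626×10⁻³⁴ J·s)
f₀ = 9.2125e+14 Hz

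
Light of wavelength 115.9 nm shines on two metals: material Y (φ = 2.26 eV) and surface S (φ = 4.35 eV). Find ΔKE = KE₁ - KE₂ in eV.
2.0900 eV

Using KE_max = hc/λ - φ for each metal:

Photon energy: E = hc/λ = 10.6975 eV

For material Y (φ₁ = 2.26 eV):
KE₁ = E - φ₁ = 10.6975 - 2.26 = 8.4375 eV

For surface S (φ₂ = 4.35 eV):
KE₂ = E - φ₂ = 10.6975 - 4.35 = 6.3475 eV

Difference:
ΔKE = KE₁ - KE₂ = 8.4375 - 6.3475 = 2.0900 eV

Note: The difference equals the difference in work functions: 4.35 - 2.26 = 2.09 eV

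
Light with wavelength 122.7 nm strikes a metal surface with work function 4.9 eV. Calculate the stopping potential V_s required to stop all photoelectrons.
5.2047 V

The stopping potential V_s satisfies: eV_s = KE_max

First, find KE_max using Einstein's equation:
E_photon = hc/λ = 10.1047 eV
KE_max = E_photon - φ = 10.1047 - 4.9 = 5.2047 eV

Since eV_s = KE_max:
V_s = KE_max/e = 5.2047 V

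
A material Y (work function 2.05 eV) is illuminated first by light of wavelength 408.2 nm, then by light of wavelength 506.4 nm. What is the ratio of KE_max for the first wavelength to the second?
2.4786

Using Einstein's equation: KE_max = hc/λ - φ

For λ₁ = 408.2 nm:
E₁ = hc/λ₁ = 3.0373 eV
KE₁ = E₁ - φ = 3.0373 - 2.05 = 0.9873 eV

For λ₂ = 506.4 nm:
E₂ = hc/λ₂ = 2.4483 eV
KE₂ = E₂ - φ = 2.4483 - 2.05 = 0.3983 eV

Ratio: KE₁/KE₂ = 0.9873/0.3983 = 2.4786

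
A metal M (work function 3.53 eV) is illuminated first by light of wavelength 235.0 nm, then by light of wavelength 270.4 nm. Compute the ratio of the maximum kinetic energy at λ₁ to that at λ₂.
1.6546

Using Einstein's equation: KE_max = hc/λ - φ

For λ₁ = 235.0 nm:
E₁ = hc/λ₁ = 5.2759 eV
KE₁ = E₁ - φ = 5.2759 - 3.53 = 1.7459 eV

For λ₂ = 270.4 nm:
E₂ = hc/λ₂ = 4.5852 eV
KE₂ = E₂ - φ = 4.5852 - 3.53 = 1.0552 eV

Ratio: KE₁/KE₂ = 1.7459/1.0552 = 1.6546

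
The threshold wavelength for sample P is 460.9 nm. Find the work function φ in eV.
2.69 eV

At the threshold wavelength, photon energy equals work function:
φ = hc/λ₀

Calculating:
φ = (6.626×10⁻³⁴ J·s)(3×10⁸ m/s) / (460.9×10⁻⁹ m)
φ = 2.69 eV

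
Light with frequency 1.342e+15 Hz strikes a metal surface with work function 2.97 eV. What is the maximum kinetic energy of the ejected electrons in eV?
2.5801 eV

Using Einstein's photoelectric equation: KE_max = hf - φ

First, calculate the photon energy:
E_photon = hf = (6.626×10⁻³⁴ J·s)(1.342e+15 Hz)
E_photon = 5.5501 eV

Then, the maximum kinetic energy:
KE_max = E_photon - φ = 5.5501 eV - 2.97 eV = 2.5801 eV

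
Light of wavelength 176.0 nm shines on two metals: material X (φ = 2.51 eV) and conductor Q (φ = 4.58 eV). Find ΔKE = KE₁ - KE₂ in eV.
2.0700 eV

Using KE_max = hc/λ - φ for each metal:

Photon energy: E = hc/λ = 7.0446 eV

For material X (φ₁ = 2.51 eV):
KE₁ = E - φ₁ = 7.0446 - 2.51 = 4.5346 eV

For conductor Q (φ₂ = 4.58 eV):
KE₂ = E - φ₂ = 7.0446 - 4.58 = 2.4646 eV

Difference:
ΔKE = KE₁ - KE₂ = 4.5346 - 2.4646 = 2.0700 eV

Note: The difference equals the difference in work functions: 4.58 - 2.51 = 2.07 eV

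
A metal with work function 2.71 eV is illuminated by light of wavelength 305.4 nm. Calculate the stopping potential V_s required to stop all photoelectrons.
1.3497 V

The stopping potential V_s satisfies: eV_s = KE_max

First, find KE_max using Einstein's equation:
E_photon = hc/λ = 4.0597 eV
KE_max = E_photon - φ = 4.0597 - 2.71 = 1.3497 eV

Since eV_s = KE_max:
V_s = KE_max/e = 1.3497 V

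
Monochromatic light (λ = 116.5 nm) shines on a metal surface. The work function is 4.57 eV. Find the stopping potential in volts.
6.0724 V

The stopping potential V_s satisfies: eV_s = KE_max

First, find KE_max using Einstein's equation:
E_photon = hc/λ = 10.6424 eV
KE_max = E_photon - φ = 10.6424 - 4.57 = 6.0724 eV

Since eV_s = KE_max:
V_s = KE_max/e = 6.0724 V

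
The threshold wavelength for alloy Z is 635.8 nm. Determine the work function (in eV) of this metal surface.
1.95 eV

At the threshold wavelength, photon energy equals work function:
φ = hc/λ₀

Calculating:
φ = (6.626×10⁻³⁴ J·s)(3×10⁸ m/s) / (635.8×10⁻⁹ m)
φ = 1.95 eV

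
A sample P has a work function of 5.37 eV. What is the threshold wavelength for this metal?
230.88 nm

The threshold wavelength is when the photon energy equals the work function:
hc/λ₀ = φ

Solving for λ₀:
λ₀ = hc/φ = (6.626×10⁻³⁴ J·s)(3×10⁸ m/s) / (5.37 eV × 1.602×10⁻¹⁹ J/eV)
λ₀ = 230.88 nm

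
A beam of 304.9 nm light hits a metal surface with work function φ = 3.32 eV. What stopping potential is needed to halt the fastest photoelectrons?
0.7464 V

The stopping potential V_s satisfies: eV_s = KE_max

First, find KE_max using Einstein's equation:
E_photon = hc/λ = 4.0664 eV
KE_max = E_photon - φ = 4.0664 - 3.32 = 0.7464 eV

Since eV_s = KE_max:
V_s = KE_max/e = 0.7464 V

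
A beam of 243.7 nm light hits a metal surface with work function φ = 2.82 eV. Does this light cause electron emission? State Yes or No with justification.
Yes

For photoemission, the photon energy must exceed the work function.

Photon energy: E = hc/λ = 5.0876 eV
Work function: φ = 2.82 eV

Since E_photon (5.0876 eV) > φ (2.82 eV), photoemission WILL occur.
The threshold wavelength is λ₀ = hc/φ = 439.7 nm.
Since 243.7 nm < 439.7 nm, the light has sufficient energy.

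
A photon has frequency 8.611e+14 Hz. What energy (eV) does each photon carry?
3.5612 eV

Using E = hf:

E = hf = (6.626×10⁻³⁴ J·s)(8.611e+14 Hz)
E = 3.5612 eV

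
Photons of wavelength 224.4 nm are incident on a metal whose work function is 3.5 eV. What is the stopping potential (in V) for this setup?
2.0251 V

The stopping potential V_s satisfies: eV_s = KE_max

First, find KE_max using Einstein's equation:
E_photon = hc/λ = 5.5251 eV
KE_max = E_photon - φ = 5.5251 - 3.5 = 2.0251 eV

Since eV_s = KE_max:
V_s = KE_max/e = 2.0251 V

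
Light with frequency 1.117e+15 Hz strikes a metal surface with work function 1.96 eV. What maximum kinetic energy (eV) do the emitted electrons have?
2.6595 eV

Using Einstein's photoelectric equation: KE_max = hf - φ

First, calculate the photon energy:
E_photon = hf = (6.626×10⁻³⁴ J·s)(1.117e+15 Hz)
E_photon = 4.6195 eV

Then, the maximum kinetic energy:
KE_max = E_photon - φ = 4.6195 eV - 1.96 eV = 2.6595 eV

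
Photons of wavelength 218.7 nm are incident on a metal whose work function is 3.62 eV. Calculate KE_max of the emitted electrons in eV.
2.0491 eV

Using Einstein's photoelectric equation: KE_max = hf - φ = hc/λ - φ

First, calculate the photon energy:
E_photon = hc/λ = (6.626×10⁻³⁴ J·s)(3×10⁸ m/s) / (218.7×10⁻⁹ m)
E_photon = 5.6691 eV

Then, the maximum kinetic energy:
KE_max = E_photon - φ = 5.6691 eV - 3.62 eV = 2.0491 eV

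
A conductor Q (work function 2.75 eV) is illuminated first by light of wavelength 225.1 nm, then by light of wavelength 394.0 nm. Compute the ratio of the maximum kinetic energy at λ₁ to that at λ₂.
6.9504

Using Einstein's equation: KE_max = hc/λ - φ

For λ₁ = 225.1 nm:
E₁ = hc/λ₁ = 5.5080 eV
KE₁ = E₁ - φ = 5.5080 - 2.75 = 2.7580 eV

For λ₂ = 394.0 nm:
E₂ = hc/λ₂ = 3.1468 eV
KE₂ = E₂ - φ = 3.1468 - 2.75 = 0.3968 eV

Ratio: KE₁/KE₂ = 2.7580/0.3968 = 6.9504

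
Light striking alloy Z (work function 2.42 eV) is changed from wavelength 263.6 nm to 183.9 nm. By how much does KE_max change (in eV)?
2.0384 eV

Using Einstein's equation: KE_max = hc/λ - φ

For λ₁ = 263.6 nm:
KE₁ = hc/λ₁ - φ = 4.7035 - 2.42 = 2.2835 eV

For λ₂ = 183.9 nm:
KE₂ = hc/λ₂ - φ = 6.7419 - 2.42 = 4.3219 eV

Change in KE:
ΔKE = KE₂ - KE₁ = 4.3219 - 2.2835 = 2.0384 eV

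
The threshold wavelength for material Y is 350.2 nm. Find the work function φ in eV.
3.54 eV

At the threshold wavelength, photon energy equals work function:
φ = hc/λ₀

Calculating:
φ = (6.626×10⁻³⁴ J·s)(3×10⁸ m/s) / (350.2×10⁻⁹ m)
φ = 3.54 eV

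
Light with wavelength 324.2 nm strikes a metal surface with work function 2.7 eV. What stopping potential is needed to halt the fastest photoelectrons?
1.1243 V

The stopping potential V_s satisfies: eV_s = KE_max

First, find KE_max using Einstein's equation:
E_photon = hc/λ = 3.8243 eV
KE_max = E_photon - φ = 3.8243 - 2.7 = 1.1243 eV

Since eV_s = KE_max:
V_s = KE_max/e = 1.1243 V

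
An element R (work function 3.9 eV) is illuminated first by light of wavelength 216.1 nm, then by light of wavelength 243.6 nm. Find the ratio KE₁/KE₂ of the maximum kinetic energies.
1.5444

Using Einstein's equation: KE_max = hc/λ - φ

For λ₁ = 216.1 nm:
E₁ = hc/λ₁ = 5.7374 eV
KE₁ = E₁ - φ = 5.7374 - 3.9 = 1.8374 eV

For λ₂ = 243.6 nm:
E₂ = hc/λ₂ = 5.0897 eV
KE₂ = E₂ - φ = 5.0897 - 3.9 = 1.1897 eV

Ratio: KE₁/KE₂ = 1.8374/1.1897 = 1.5444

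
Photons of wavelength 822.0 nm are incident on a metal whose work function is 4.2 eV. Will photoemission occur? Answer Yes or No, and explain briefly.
No

For photoemission, the photon energy must exceed the work function.

Photon energy: E = hc/λ = 1.5083 eV
Work function: φ = 4.2 eV

Since E_photon (1.5083 eV) < φ (4.2 eV), photoemission will NOT occur.
The threshold wavelength is λ₀ = hc/φ = 295.2 nm.
Since 822.0 nm > 295.2 nm, the photons lack sufficient energy.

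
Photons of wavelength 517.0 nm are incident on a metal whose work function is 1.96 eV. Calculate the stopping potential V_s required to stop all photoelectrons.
0.4381 V

The stopping potential V_s satisfies: eV_s = KE_max

First, find KE_max using Einstein's equation:
E_photon = hc/λ = 2.3981 eV
KE_max = E_photon - φ = 2.3981 - 1.96 = 0.4381 eV

Since eV_s = KE_max:
V_s = KE_max/e = 0.4381 V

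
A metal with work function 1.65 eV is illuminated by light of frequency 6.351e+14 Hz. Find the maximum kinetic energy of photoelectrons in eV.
0.9766 eV

Using Einstein's photoelectric equation: KE_max = hf - φ

First, calculate the photon energy:
E_photon = hf = (6.626×10⁻³⁴ J·s)(6.351e+14 Hz)
E_photon = 2.6266 eV

Then, the maximum kinetic energy:
KE_max = E_photon - φ = 2.6266 eV - 1.65 eV = 0.9766 eV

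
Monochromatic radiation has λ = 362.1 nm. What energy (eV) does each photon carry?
3.4240 eV

Using E = hf = hc/λ:

E = hc/λ = (6.626×10⁻³⁴ J·s)(3×10⁸ m/s) / (362.1×10⁻⁹ m)
E = 3.4240 eV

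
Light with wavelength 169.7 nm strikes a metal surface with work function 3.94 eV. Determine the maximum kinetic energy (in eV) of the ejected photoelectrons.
3.3661 eV

Using Einstein's photoelectric equation: KE_max = hf - φ = hc/λ - φ

First, calculate the photon energy:
E_photon = hc/λ = (6.626×10⁻³⁴ J·s)(3×10⁸ m/s) / (169.7×10⁻⁹ m)
E_photon = 7.3061 eV

Then, the maximum kinetic energy:
KE_max = E_photon - φ = 7.3061 eV - 3.94 eV = 3.3661 eV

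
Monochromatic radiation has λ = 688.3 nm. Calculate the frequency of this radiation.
4.3555e+14 Hz

Using the wave equation: c = fλ

Solving for frequency:
f = c/λ = (3×10⁸ m/s) / (688.3×10⁻⁹ m)
f = 4.3555e+14 Hz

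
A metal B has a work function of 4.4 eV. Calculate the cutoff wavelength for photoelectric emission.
281.78 nm

The threshold wavelength is when the photon energy equals the work function:
hc/λ₀ = φ

Solving for λ₀:
λ₀ = hc/φ = (6.626×10⁻³⁴ J·s)(3×10⁸ m/s) / (4.4 eV × 1.602×10⁻¹⁹ J/eV)
λ₀ = 281.78 nm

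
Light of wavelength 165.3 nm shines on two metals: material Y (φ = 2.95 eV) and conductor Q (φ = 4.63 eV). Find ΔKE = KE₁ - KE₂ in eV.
1.6800 eV

Using KE_max = hc/λ - φ for each metal:

Photon energy: E = hc/λ = 7.5006 eV

For material Y (φ₁ = 2.95 eV):
KE₁ = E - φ₁ = 7.5006 - 2.95 = 4.5506 eV

For conductor Q (φ₂ = 4.63 eV):
KE₂ = E - φ₂ = 7.5006 - 4.63 = 2.8706 eV

Difference:
ΔKE = KE₁ - KE₂ = 4.5506 - 2.8706 = 1.6800 eV

Note: The difference equals the difference in work functions: 4.63 - 2.95 = 1.68 eV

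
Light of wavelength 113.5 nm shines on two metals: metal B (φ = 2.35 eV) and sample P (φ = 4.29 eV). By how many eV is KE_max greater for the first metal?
1.9400 eV

Using KE_max = hc/λ - φ for each metal:

Photon energy: E = hc/λ = 10.9237 eV

For metal B (φ₁ = 2.35 eV):
KE₁ = E - φ₁ = 10.9237 - 2.35 = 8.5737 eV

For sample P (φ₂ = 4.29 eV):
KE₂ = E - φ₂ = 10.9237 - 4.29 = 6.6337 eV

Difference:
ΔKE = KE₁ - KE₂ = 8.5737 - 6.6337 = 1.9400 eV

Note: The difference equals the difference in work functions: 4.29 - 2.35 = 1.94 eV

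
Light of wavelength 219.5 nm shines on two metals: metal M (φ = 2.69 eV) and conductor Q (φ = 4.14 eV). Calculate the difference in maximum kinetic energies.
1.4500 eV

Using KE_max = hc/λ - φ for each metal:

Photon energy: E = hc/λ = 5.6485 eV

For metal M (φ₁ = 2.69 eV):
KE₁ = E - φ₁ = 5.6485 - 2.69 = 2.9585 eV

For conductor Q (φ₂ = 4.14 eV):
KE₂ = E - φ₂ = 5.6485 - 4.14 = 1.5085 eV

Difference:
ΔKE = KE₁ - KE₂ = 2.9585 - 1.5085 = 1.4500 eV

Note: The difference equals the difference in work functions: 4.14 - 2.69 = 1.45 eV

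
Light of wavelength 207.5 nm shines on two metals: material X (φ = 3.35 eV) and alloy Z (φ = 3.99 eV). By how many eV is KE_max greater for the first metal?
0.6400 eV

Using KE_max = hc/λ - φ for each metal:

Photon energy: E = hc/λ = 5.9751 eV

For material X (φ₁ = 3.35 eV):
KE₁ = E - φ₁ = 5.9751 - 3.35 = 2.6251 eV

For alloy Z (φ₂ = 3.99 eV):
KE₂ = E - φ₂ = 5.9751 - 3.99 = 1.9851 eV

Difference:
ΔKE = KE₁ - KE₂ = 2.6251 - 1.9851 = 0.6400 eV

Note: The difference equals the difference in work functions: 3.99 - 3.35 = 0.64 eV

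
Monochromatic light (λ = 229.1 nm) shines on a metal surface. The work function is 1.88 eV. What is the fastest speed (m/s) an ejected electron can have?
1.1146e+06 m/s

First, find the maximum kinetic energy:
E_photon = hc/λ = 5.4118 eV
KE_max = E_photon - φ = 5.4118 - 1.88 = 3.5318 eV

Convert to Joules: KE_max = 3.5318 × 1.602×10⁻¹⁹ J = 5.6586e-19 J

Then use KE = ½mv² to find velocity:
v = √(2·KE/m) = √(2 × 5.6586e-19 J / 9.109e-31 kg)
v = 1.1146e+06 m/s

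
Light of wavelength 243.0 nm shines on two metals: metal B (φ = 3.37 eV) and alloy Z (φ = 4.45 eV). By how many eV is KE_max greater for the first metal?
1.0800 eV

Using KE_max = hc/λ - φ for each metal:

Photon energy: E = hc/λ = 5.1022 eV

For metal B (φ₁ = 3.37 eV):
KE₁ = E - φ₁ = 5.1022 - 3.37 = 1.7322 eV

For alloy Z (φ₂ = 4.45 eV):
KE₂ = E - φ₂ = 5.1022 - 4.45 = 0.6522 eV

Difference:
ΔKE = KE₁ - KE₂ = 1.7322 - 0.6522 = 1.0800 eV

Note: The difference equals the difference in work functions: 4.45 - 3.37 = 1.08 eV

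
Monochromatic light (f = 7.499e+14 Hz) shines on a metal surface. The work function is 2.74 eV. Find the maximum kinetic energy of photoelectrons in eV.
0.3613 eV

Using Einstein's photoelectric equation: KE_max = hf - φ

First, calculate the photon energy:
E_photon = hf = (6.626×10⁻³⁴ J·s)(7.499e+14 Hz)
E_photon = 3.1013 eV

Then, the maximum kinetic energy:
KE_max = E_photon - φ = 3.1013 eV - 2.74 eV = 0.3613 eV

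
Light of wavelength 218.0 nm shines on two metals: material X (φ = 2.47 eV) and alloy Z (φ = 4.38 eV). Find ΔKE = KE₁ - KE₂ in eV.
1.9100 eV

Using KE_max = hc/λ - φ for each metal:

Photon energy: E = hc/λ = 5.6873 eV

For material X (φ₁ = 2.47 eV):
KE₁ = E - φ₁ = 5.6873 - 2.47 = 3.2173 eV

For alloy Z (φ₂ = 4.38 eV):
KE₂ = E - φ₂ = 5.6873 - 4.38 = 1.3073 eV

Difference:
ΔKE = KE₁ - KE₂ = 3.2173 - 1.3073 = 1.9100 eV

Note: The difference equals the difference in work functions: 4.38 - 2.47 = 1.91 eV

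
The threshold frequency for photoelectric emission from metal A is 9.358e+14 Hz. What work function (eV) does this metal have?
3.87 eV

At the threshold frequency, photon energy equals work function:
φ = hf₀

Calculating:
φ = (6.626×10⁻³⁴ J·s)(9.358e+14 Hz)
φ = 3.87 eV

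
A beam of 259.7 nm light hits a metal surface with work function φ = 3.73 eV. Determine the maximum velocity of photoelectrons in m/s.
6.0604e+05 m/s

First, find the maximum kinetic energy:
E_photon = hc/λ = 4.7741 eV
KE_max = E_photon - φ = 4.7741 - 3.73 = 1.0441 eV

Convert to Joules: KE_max = 1.0441 × 1.602×10⁻¹⁹ J = 1.6729e-19 J

Then use KE = ½mv² to find velocity:
v = √(2·KE/m) = √(2 × 1.6729e-19 J / 9.109e-31 kg)
v = 6.0604e+05 m/s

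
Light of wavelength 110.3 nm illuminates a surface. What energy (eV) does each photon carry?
11.2406 eV

Using E = hf = hc/λ:

E = hc/λ = (6.626×10⁻³⁴ J·s)(3×10⁸ m/s) / (110.3×10⁻⁹ m)
E = 11.2406 eV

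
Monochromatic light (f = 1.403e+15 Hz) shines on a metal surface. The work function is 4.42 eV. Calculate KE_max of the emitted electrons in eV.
1.3823 eV

Using Einstein's photoelectric equation: KE_max = hf - φ

First, calculate the photon energy:
E_photon = hf = (6.626×10⁻³⁴ J·s)(1.403e+15 Hz)
E_photon = 5.8023 eV

Then, the maximum kinetic energy:
KE_max = E_photon - φ = 5.8023 eV - 4.42 eV = 1.3823 eV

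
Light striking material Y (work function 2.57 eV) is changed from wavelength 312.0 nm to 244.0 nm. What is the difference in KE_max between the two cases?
1.1075 eV

Using Einstein's equation: KE_max = hc/λ - φ

For λ₁ = 312.0 nm:
KE₁ = hc/λ₁ - φ = 3.9739 - 2.57 = 1.4039 eV

For λ₂ = 244.0 nm:
KE₂ = hc/λ₂ - φ = 5.0813 - 2.57 = 2.5113 eV

Change in KE:
ΔKE = KE₂ - KE₁ = 2.5113 - 1.4039 = 1.1075 eV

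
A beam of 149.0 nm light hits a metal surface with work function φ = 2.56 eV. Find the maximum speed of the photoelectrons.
1.4236e+06 m/s

First, find the maximum kinetic energy:
E_photon = hc/λ = 8.3211 eV
KE_max = E_photon - φ = 8.3211 - 2.56 = 5.7611 eV

Convert to Joules: KE_max = 5.7611 × 1.602×10⁻¹⁹ J = 9.2303e-19 J

Then use KE = ½mv² to find velocity:
v = √(2·KE/m) = √(2 × 9.2303e-19 J / 9.109e-31 kg)
v = 1.4236e+06 m/s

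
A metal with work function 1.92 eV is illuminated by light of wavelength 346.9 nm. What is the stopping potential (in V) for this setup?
1.6541 V

The stopping potential V_s satisfies: eV_s = KE_max

First, find KE_max using Einstein's equation:
E_photon = hc/λ = 3.5741 eV
KE_max = E_photon - φ = 3.5741 - 1.92 = 1.6541 eV

Since eV_s = KE_max:
V_s = KE_max/e = 1.6541 V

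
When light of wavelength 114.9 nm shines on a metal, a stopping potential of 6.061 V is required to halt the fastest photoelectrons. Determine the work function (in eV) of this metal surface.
4.73 eV

The stopping potential gives the maximum kinetic energy: KE_max = eV_s = 6.061 eV

From Einstein's photoelectric equation: KE_max = hc/λ - φ
Rearranging: φ = hc/λ - KE_max

Calculate photon energy:
E_photon = hc/λ = (6.626×10⁻³⁴ J·s)(3×10⁸ m/s) / (114.9×10⁻⁹ m) = 10.7906 eV

Therefore:
φ = 10.7906 - 6.061 = 4.73 eV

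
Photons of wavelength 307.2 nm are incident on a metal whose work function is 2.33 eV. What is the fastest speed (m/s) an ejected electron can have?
7.7465e+05 m/s

First, find the maximum kinetic energy:
E_photon = hc/λ = 4.0359 eV
KE_max = E_photon - φ = 4.0359 - 2.33 = 1.7059 eV

Convert to Joules: KE_max = 1.7059 × 1.602×10⁻¹⁹ J = 2.7332e-19 J

Then use KE = ½mv² to find velocity:
v = √(2·KE/m) = √(2 × 2.7332e-19 J / 9.109e-31 kg)
v = 7.7465e+05 m/s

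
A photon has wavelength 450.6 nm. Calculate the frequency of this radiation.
6.6532e+14 Hz

Using the wave equation: c = fλ

Solving for frequency:
f = c/λ = (3×10⁸ m/s) / (450.6×10⁻⁹ m)
f = 6.6532e+14 Hz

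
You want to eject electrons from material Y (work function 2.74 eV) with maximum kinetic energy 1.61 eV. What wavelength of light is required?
285.02 nm

From Einstein's equation: KE_max = hc/λ - φ

Rearranging for λ:
hc/λ = KE_max + φ
λ = hc/(KE_max + φ)

Required photon energy:
E_photon = KE_max + φ = 1.61 + 2.74 = 4.35 eV

Required wavelength:
λ = hc/E_photon = (6.626×10⁻³⁴)(3×10⁸) / (4.35 × 1.602×10⁻¹⁹)
λ = 285.02 nm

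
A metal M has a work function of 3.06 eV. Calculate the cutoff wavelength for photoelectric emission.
405.18 nm

The threshold wavelength is when the photon energy equals the work function:
hc/λ₀ = φ

Solving for λ₀:
λ₀ = hc/φ = (6.626×10⁻³⁴ J·s)(3×10⁸ m/s) / (3.06 eV × 1.602×10⁻¹⁹ J/eV)
λ₀ = 405.18 nm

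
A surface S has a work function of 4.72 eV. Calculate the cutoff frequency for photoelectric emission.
1.1413e+15 Hz

The threshold frequency is when the photon energy equals the work function:
hf₀ = φ

Solving for f₀:
f₀ = φ/h = (4.72 eV × 1.602×10⁻¹⁹ J/eV) / (6.626×10⁻³⁴ J·s)
f₀ = 1.1413e+15 Hz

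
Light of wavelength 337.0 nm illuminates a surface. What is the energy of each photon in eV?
3.6791 eV

Using E = hf = hc/λ:

E = hc/λ = (6.626×10⁻³⁴ J·s)(3×10⁸ m/s) / (337.0×10⁻⁹ m)
E = 3.6791 eV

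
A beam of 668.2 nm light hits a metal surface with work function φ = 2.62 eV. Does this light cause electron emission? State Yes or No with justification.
No

For photoemission, the photon energy must exceed the work function.

Photon energy: E = hc/λ = 1.8555 eV
Work function: φ = 2.62 eV

Since E_photon (1.8555 eV) < φ (2.62 eV), photoemission will NOT occur.
The threshold wavelength is λ₀ = hc/φ = 473.2 nm.
Since 668.2 nm > 473.2 nm, the photons lack sufficient energy.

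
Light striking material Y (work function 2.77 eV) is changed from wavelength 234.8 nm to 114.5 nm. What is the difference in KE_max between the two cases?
5.5479 eV

Using Einstein's equation: KE_max = hc/λ - φ

For λ₁ = 234.8 nm:
KE₁ = hc/λ₁ - φ = 5.2804 - 2.77 = 2.5104 eV

For λ₂ = 114.5 nm:
KE₂ = hc/λ₂ - φ = 10.8283 - 2.77 = 8.0583 eV

Change in KE:
ΔKE = KE₂ - KE₁ = 8.0583 - 2.5104 = 5.5479 eV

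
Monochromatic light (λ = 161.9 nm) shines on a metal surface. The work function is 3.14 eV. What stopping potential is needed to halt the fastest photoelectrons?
4.5181 V

The stopping potential V_s satisfies: eV_s = KE_max

First, find KE_max using Einstein's equation:
E_photon = hc/λ = 7.6581 eV
KE_max = E_photon - φ = 7.6581 - 3.14 = 4.5181 eV

Since eV_s = KE_max:
V_s = KE_max/e = 4.5181 V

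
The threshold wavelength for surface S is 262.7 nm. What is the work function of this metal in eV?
4.72 eV

At the threshold wavelength, photon energy equals work function:
φ = hc/λ₀

Calculating:
φ = (6.626×10⁻³⁴ J·s)(3×10⁸ m/s) / (262.7×10⁻⁹ m)
φ = 4.72 eV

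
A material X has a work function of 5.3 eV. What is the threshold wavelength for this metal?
233.93 nm

The threshold wavelength is when the photon energy equals the work function:
hc/λ₀ = φ

Solving for λ₀:
λ₀ = hc/φ = (6.626×10⁻³⁴ J·s)(3×10⁸ m/s) / (5.3 eV × 1.602×10⁻¹⁹ J/eV)
λ₀ = 233.93 nm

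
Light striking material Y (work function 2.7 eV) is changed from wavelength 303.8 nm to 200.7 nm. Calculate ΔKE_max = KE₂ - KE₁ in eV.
2.0965 eV

Using Einstein's equation: KE_max = hc/λ - φ

For λ₁ = 303.8 nm:
KE₁ = hc/λ₁ - φ = 4.0811 - 2.7 = 1.3811 eV

For λ₂ = 200.7 nm:
KE₂ = hc/λ₂ - φ = 6.1776 - 2.7 = 3.4776 eV

Change in KE:
ΔKE = KE₂ - KE₁ = 3.4776 - 1.3811 = 2.0965 eV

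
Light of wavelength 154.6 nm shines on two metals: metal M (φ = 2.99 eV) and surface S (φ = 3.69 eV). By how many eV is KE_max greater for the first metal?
0.7000 eV

Using KE_max = hc/λ - φ for each metal:

Photon energy: E = hc/λ = 8.0197 eV

For metal M (φ₁ = 2.99 eV):
KE₁ = E - φ₁ = 8.0197 - 2.99 = 5.0297 eV

For surface S (φ₂ = 3.69 eV):
KE₂ = E - φ₂ = 8.0197 - 3.69 = 4.3297 eV

Difference:
ΔKE = KE₁ - KE₂ = 5.0297 - 4.3297 = 0.7000 eV

Note: The difference equals the difference in work functions: 3.69 - 2.99 = 0.70 eV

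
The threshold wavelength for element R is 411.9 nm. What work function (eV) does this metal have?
3.01 eV

At the threshold wavelength, photon energy equals work function:
φ = hc/λ₀

Calculating:
φ = (6.626×10⁻³⁴ J·s)(3×10⁸ m/s) / (411.9×10⁻⁹ m)
φ = 3.01 eV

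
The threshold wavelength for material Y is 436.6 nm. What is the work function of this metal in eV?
2.84 eV

At the threshold wavelength, photon energy equals work function:
φ = hc/λ₀

Calculating:
φ = (6.626×10⁻³⁴ J·s)(3×10⁸ m/s) / (436.6×10⁻⁹ m)
φ = 2.84 eV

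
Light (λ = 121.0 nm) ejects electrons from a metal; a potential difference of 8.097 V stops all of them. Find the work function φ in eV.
2.15 eV

The stopping potential gives the maximum kinetic energy: KE_max = eV_s = 8.097 eV

From Einstein's photoelectric equation: KE_max = hc/λ - φ
Rearranging: φ = hc/λ - KE_max

Calculate photon energy:
E_photon = hc/λ = (6.626×10⁻³⁴ J·s)(3×10⁸ m/s) / (121.0×10⁻⁹ m) = 10.2466 eV

Therefore:
φ = 10.2466 - 8.097 = 2.15 eV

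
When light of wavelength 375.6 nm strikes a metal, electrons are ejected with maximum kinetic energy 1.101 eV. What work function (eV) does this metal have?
2.20 eV

From Einstein's photoelectric equation: KE_max = hf - φ = hc/λ - φ

Rearranging for φ:
φ = hc/λ - KE_max

Calculate photon energy:
E_photon = hc/λ = 3.3010 eV

Therefore:
φ = 3.3010 - 1.101 = 2.20 eV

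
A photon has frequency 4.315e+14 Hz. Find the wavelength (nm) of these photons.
694.77 nm

Using the wave equation: c = fλ

Solving for wavelength:
λ = c/f = (3×10⁸ m/s) / (4.315e+14 Hz)
λ = 694.77 nm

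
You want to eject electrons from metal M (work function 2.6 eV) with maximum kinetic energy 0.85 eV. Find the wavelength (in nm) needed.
359.37 nm

From Einstein's equation: KE_max = hc/λ - φ

Rearranging for λ:
hc/λ = KE_max + φ
λ = hc/(KE_max + φ)

Required photon energy:
E_photon = KE_max + φ = 0.85 + 2.6 = 3.45 eV

Required wavelength:
λ = hc/E_photon = (6.626×10⁻³⁴)(3×10⁸) / (3.45 × 1.602×10⁻¹⁹)
λ = 359.37 nm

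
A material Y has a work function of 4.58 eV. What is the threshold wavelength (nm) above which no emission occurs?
270.71 nm

The threshold wavelength is when the photon energy equals the work function:
hc/λ₀ = φ

Solving for λ₀:
λ₀ = hc/φ = (6.626×10⁻³⁴ J·s)(3×10⁸ m/s) / (4.58 eV × 1.602×10⁻¹⁹ J/eV)
λ₀ = 270.71 nm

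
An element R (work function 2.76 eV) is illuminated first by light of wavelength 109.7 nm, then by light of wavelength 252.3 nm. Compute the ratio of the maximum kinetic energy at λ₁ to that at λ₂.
3.9654

Using Einstein's equation: KE_max = hc/λ - φ

For λ₁ = 109.7 nm:
E₁ = hc/λ₁ = 11.3021 eV
KE₁ = E₁ - φ = 11.3021 - 2.76 = 8.5421 eV

For λ₂ = 252.3 nm:
E₂ = hc/λ₂ = 4.9142 eV
KE₂ = E₂ - φ = 4.9142 - 2.76 = 2.1542 eV

Ratio: KE₁/KE₂ = 8.5421/2.1542 = 3.9654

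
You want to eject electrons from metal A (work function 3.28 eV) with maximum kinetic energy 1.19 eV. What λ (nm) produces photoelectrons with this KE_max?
277.37 nm

From Einstein's equation: KE_max = hc/λ - φ

Rearranging for λ:
hc/λ = KE_max + φ
λ = hc/(KE_max + φ)

Required photon energy:
E_photon = KE_max + φ = 1.19 + 3.28 = 4.47 eV

Required wavelength:
λ = hc/E_photon = (6.626×10⁻³⁴)(3×10⁸) / (4.47 × 1.602×10⁻¹⁹)
λ = 277.37 nm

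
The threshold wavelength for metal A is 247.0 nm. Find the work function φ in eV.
5.02 eV

At the threshold wavelength, photon energy equals work function:
φ = hc/λ₀

Calculating:
φ = (6.626×10⁻³⁴ J·s)(3×10⁸ m/s) / (247.0×10⁻⁹ m)
φ = 5.02 eV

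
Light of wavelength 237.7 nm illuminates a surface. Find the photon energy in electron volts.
5.2160 eV

Using E = hf = hc/λ:

E = hc/λ = (6.626×10⁻³⁴ J·s)(3×10⁸ m/s) / (237.7×10⁻⁹ m)
E = 5.2160 eV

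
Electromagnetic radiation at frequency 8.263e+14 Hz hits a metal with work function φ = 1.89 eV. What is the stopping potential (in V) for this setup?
1.5273 V

The stopping potential V_s satisfies: eV_s = KE_max

First, find KE_max using Einstein's equation:
E_photon = hf = (6.626×10⁻³⁴ J·s)(8.263e+14 Hz) = 3.4173 eV
KE_max = E_photon - φ = 3.4173 - 1.89 = 1.5273 eV

Since eV_s = KE_max:
V_s = KE_max/e = 1.5273 V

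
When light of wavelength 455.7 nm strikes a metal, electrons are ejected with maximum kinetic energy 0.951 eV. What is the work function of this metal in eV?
1.77 eV

From Einstein's photoelectric equation: KE_max = hf - φ = hc/λ - φ

Rearranging for φ:
φ = hc/λ - KE_max

Calculate photon energy:
E_photon = hc/λ = 2.7207 eV

Therefore:
φ = 2.7207 - 0.951 = 1.77 eV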